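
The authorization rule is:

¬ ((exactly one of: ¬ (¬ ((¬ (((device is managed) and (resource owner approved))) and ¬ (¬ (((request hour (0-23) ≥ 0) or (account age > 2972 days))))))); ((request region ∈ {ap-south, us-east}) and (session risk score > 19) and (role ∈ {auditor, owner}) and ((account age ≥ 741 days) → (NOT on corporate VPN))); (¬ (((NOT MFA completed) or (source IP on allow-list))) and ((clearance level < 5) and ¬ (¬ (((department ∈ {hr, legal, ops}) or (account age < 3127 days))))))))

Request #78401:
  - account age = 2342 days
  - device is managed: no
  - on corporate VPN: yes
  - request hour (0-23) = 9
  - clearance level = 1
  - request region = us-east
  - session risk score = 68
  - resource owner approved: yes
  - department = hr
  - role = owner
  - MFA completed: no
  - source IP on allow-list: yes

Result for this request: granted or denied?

Atomic conditions:
  device is managed: no → false
  resource owner approved: yes → true
  request hour (0-23) ≥ 0: 9 ≥ 0 is true
  account age > 2972 days: 2342 > 2972 is false
  request region ∈ {ap-south, us-east}: us-east is in the set → true
  session risk score > 19: 68 > 19 is true
  role ∈ {auditor, owner}: owner is in the set → true
  account age ≥ 741 days: 2342 ≥ 741 is true
  NOT on corporate VPN: yes → false
  NOT MFA completed: no → true
  source IP on allow-list: yes → true
  clearance level < 5: 1 < 5 is true
  department ∈ {hr, legal, ops}: hr is in the set → true
  account age < 3127 days: 2342 < 3127 is true
Combine:
[1.1.1.1.1.1] false AND true = false
[1.1.1.1.1] NOT false = true
[1.1.1.1.2.1.1] true OR false = true
[1.1.1.1.2.1] NOT true = false
[1.1.1.1.2] NOT false = true
[1.1.1.1] true AND true = true
[1.1.1] NOT true = false
[1.1] NOT false = true
[1.2.4] true → false = false
[1.2] true AND true AND true AND false = false
[1.3.1.1] true OR true = true
[1.3.1] NOT true = false
[1.3.2.2.1.1] true OR true = true
[1.3.2.2.1] NOT true = false
[1.3.2.2] NOT false = true
[1.3.2] true AND true = true
[1.3] false AND true = false
[1] exactly-one(true, false, false) = true
[root] NOT true = false
Overall: false → denied

Denied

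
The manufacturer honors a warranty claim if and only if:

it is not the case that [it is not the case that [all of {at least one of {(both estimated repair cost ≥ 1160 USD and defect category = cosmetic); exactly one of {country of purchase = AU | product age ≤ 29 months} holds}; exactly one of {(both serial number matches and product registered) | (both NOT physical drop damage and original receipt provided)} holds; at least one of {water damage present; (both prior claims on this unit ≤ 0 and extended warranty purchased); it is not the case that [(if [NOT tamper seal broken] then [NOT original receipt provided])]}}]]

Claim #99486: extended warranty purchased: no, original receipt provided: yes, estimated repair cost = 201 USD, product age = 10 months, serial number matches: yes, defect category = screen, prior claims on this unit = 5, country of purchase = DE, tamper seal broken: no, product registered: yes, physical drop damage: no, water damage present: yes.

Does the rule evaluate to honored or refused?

Refused

Atomic conditions:
  estimated repair cost ≥ 1160 USD: 201 ≥ 1160 is false
  defect category = cosmetic: screen == cosmetic is false
  country of purchase = AU: DE == AU is false
  product age ≤ 29 months: 10 ≤ 29 is true
  serial number matches: yes → true
  product registered: yes → true
  NOT physical drop damage: no → true
  original receipt provided: yes → true
  water damage present: yes → true
  prior claims on this unit ≤ 0: 5 ≤ 0 is false
  extended warranty purchased: no → false
  NOT tamper seal broken: no → true
  NOT original receipt provided: yes → false
Combine:
[1.1.1.1] false AND false = false
[1.1.1.2] exactly-one(false, true) = true
[1.1.1] false OR true = true
[1.1.2.1] true AND true = true
[1.1.2.2] true AND true = true
[1.1.2] exactly-one(true, true) = false
[1.1.3.2] false AND false = false
[1.1.3.3.1] true → false = false
[1.1.3.3] NOT false = true
[1.1.3] true OR false OR true = true
[1.1] true AND false AND true = false
[1] NOT false = true
[root] NOT true = false
Overall: false → refused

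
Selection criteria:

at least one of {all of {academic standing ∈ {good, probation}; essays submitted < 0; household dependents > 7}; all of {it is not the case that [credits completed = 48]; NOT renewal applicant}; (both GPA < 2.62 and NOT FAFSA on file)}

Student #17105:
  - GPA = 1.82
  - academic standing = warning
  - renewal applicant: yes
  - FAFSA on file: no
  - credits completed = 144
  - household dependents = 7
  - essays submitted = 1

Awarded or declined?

Atomic conditions:
  academic standing ∈ {good, probation}: warning is not in the set → false
  essays submitted < 0: 1 < 0 is false
  household dependents > 7: 7 > 7 is false
  credits completed = 48: 144 == 48 is false
  NOT renewal applicant: yes → false
  GPA < 2.62: 1.82 < 2.62 is true
  NOT FAFSA on file: no → true
Combine:
[1] false AND false AND false = false
[2.1] NOT false = true
[2] true AND false = false
[3] true AND true = true
[root] false OR false OR true = true
Overall: true → awarded

Awarded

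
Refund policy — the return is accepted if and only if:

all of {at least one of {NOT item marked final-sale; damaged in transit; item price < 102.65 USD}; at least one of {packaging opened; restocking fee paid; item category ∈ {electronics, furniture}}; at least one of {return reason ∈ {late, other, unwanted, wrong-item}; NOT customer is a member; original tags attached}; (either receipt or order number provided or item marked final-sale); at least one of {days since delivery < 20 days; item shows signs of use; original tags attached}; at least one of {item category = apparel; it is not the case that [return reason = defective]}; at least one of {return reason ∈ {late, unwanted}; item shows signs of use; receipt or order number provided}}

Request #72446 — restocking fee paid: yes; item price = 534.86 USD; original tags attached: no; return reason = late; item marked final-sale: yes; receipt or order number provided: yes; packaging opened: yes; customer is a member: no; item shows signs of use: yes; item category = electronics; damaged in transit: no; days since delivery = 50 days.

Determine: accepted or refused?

Atomic conditions:
  NOT item marked final-sale: yes → false
  damaged in transit: no → false
  item price < 102.65 USD: 534.86 < 102.65 is false
  packaging opened: yes → true
  restocking fee paid: yes → true
  item category ∈ {electronics, furniture}: electronics is in the set → true
  return reason ∈ {late, other, unwanted, wrong-item}: late is in the set → true
  NOT customer is a member: no → true
  original tags attached: no → false
  receipt or order number provided: yes → true
  item marked final-sale: yes → true
  days since delivery < 20 days: 50 < 20 is false
  item shows signs of use: yes → true
  item category = apparel: electronics == apparel is false
  return reason = defective: late == defective is false
  return reason ∈ {late, unwanted}: late is in the set → true
Combine:
[1] false OR false OR false = false
[2] true OR true OR true = true
[3] true OR true OR false = true
[4] true OR true = true
[5] false OR true OR false = true
[6.2] NOT false = true
[6] false OR true = true
[7] true OR true OR true = true
[root] false AND true AND true AND true AND true AND true AND true = false
Overall: false → refused

Refused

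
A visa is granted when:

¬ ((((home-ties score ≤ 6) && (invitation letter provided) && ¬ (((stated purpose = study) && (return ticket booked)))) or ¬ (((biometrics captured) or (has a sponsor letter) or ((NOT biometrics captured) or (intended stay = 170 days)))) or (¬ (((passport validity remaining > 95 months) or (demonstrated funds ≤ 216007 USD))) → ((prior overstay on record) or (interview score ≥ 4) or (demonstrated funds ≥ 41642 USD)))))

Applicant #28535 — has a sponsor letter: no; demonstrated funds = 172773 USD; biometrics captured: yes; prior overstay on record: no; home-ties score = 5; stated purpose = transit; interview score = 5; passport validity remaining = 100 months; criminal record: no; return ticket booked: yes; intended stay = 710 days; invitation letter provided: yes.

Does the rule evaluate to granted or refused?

Atomic conditions:
  home-ties score ≤ 6: 5 ≤ 6 is true
  invitation letter provided: yes → true
  stated purpose = study: transit == study is false
  return ticket booked: yes → true
  biometrics captured: yes → true
  has a sponsor letter: no → false
  NOT biometrics captured: yes → false
  intended stay = 170 days: 710 == 170 is false
  passport validity remaining > 95 months: 100 > 95 is true
  demonstrated funds ≤ 216007 USD: 172773 ≤ 216007 is true
  prior overstay on record: no → false
  interview score ≥ 4: 5 ≥ 4 is true
  demonstrated funds ≥ 41642 USD: 172773 ≥ 41642 is true
Combine:
[1.1.3.1] false AND true = false
[1.1.3] NOT false = true
[1.1] true AND true AND true = true
[1.2.1.3] false OR false = false
[1.2.1] true OR false OR false = true
[1.2] NOT true = false
[1.3.1.1] true OR true = true
[1.3.1] NOT true = false
[1.3.2] false OR true OR true = true
[1.3] false → true (antecedent false ⇒ implication holds) = true
[1] true OR false OR true = true
[root] NOT true = false
Overall: false → refused

Refused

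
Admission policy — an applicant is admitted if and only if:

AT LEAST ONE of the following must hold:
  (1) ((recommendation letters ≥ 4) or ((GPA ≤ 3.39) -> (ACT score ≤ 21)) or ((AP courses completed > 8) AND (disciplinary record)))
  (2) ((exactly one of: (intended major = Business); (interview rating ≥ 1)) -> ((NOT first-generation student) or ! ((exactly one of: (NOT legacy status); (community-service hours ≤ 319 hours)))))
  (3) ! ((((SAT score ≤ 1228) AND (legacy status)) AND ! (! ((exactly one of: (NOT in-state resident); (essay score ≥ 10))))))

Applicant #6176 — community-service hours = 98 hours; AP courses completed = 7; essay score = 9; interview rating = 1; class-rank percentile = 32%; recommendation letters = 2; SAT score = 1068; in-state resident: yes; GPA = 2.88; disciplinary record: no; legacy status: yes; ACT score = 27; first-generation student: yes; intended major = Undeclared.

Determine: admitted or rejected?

Admitted

Atomic conditions:
  recommendation letters ≥ 4: 2 ≥ 4 is false
  GPA ≤ 3.39: 2.88 ≤ 3.39 is true
  ACT score ≤ 21: 27 ≤ 21 is false
  AP courses completed > 8: 7 > 8 is false
  disciplinary record: no → false
  intended major = Business: Undeclared == Business is false
  interview rating ≥ 1: 1 ≥ 1 is true
  NOT first-generation student: yes → false
  NOT legacy status: yes → false
  community-service hours ≤ 319 hours: 98 ≤ 319 is true
  SAT score ≤ 1228: 1068 ≤ 1228 is true
  legacy status: yes → true
  NOT in-state resident: yes → false
  essay score ≥ 10: 9 ≥ 10 is false
Combine:
[1.2] true → false = false
[1.3] false AND false = false
[1] false OR false OR false = false
[2.1] exactly-one(false, true) = true
[2.2.2.1] exactly-one(false, true) = true
[2.2.2] NOT true = false
[2.2] false OR false = false
[2] true → false = false
[3.1.1] true AND true = true
[3.1.2.1.1] exactly-one(false, false) = false
[3.1.2.1] NOT false = true
[3.1.2] NOT true = false
[3.1] true AND false = false
[3] NOT false = true
[root] false OR false OR true = true
Overall: true → admitted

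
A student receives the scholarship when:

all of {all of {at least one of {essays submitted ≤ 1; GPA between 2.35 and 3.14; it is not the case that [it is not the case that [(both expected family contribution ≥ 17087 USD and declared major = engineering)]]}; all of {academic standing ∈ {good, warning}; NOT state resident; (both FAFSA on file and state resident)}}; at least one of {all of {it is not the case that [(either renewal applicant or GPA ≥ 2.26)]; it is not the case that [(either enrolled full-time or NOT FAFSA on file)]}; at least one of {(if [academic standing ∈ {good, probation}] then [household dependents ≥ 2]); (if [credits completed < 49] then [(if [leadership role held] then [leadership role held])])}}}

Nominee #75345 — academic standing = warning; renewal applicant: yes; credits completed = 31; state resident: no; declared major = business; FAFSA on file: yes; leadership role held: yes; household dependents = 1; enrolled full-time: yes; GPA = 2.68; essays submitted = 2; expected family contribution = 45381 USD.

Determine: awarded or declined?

Atomic conditions:
  essays submitted ≤ 1: 2 ≤ 1 is false
  GPA between 2.35 and 3.14: 2.68 in [2.35, 3.14] is true
  expected family contribution ≥ 17087 USD: 45381 ≥ 17087 is true
  declared major = engineering: business == engineering is false
  academic standing ∈ {good, warning}: warning is in the set → true
  NOT state resident: no → true
  FAFSA on file: yes → true
  state resident: no → false
  renewal applicant: yes → true
  GPA ≥ 2.26: 2.68 ≥ 2.26 is true
  enrolled full-time: yes → true
  NOT FAFSA on file: yes → false
  academic standing ∈ {good, probation}: warning is not in the set → false
  household dependents ≥ 2: 1 ≥ 2 is false
  credits completed < 49: 31 < 49 is true
  leadership role held: yes → true
Combine:
[1.1.3.1.1] true AND false = false
[1.1.3.1] NOT false = true
[1.1.3] NOT true = false
[1.1] false OR true OR false = true
[1.2.3] true AND false = false
[1.2] true AND true AND false = false
[1] true AND false = false
[2.1.1.1] true OR true = true
[2.1.1] NOT true = false
[2.1.2.1] true OR false = true
[2.1.2] NOT true = false
[2.1] false AND false = false
[2.2.1] false → false (antecedent false ⇒ implication holds) = true
[2.2.2.2] true → true = true
[2.2.2] true → true = true
[2.2] true OR true = true
[2] false OR true = true
[root] false AND true = false
Overall: false → declined

Declined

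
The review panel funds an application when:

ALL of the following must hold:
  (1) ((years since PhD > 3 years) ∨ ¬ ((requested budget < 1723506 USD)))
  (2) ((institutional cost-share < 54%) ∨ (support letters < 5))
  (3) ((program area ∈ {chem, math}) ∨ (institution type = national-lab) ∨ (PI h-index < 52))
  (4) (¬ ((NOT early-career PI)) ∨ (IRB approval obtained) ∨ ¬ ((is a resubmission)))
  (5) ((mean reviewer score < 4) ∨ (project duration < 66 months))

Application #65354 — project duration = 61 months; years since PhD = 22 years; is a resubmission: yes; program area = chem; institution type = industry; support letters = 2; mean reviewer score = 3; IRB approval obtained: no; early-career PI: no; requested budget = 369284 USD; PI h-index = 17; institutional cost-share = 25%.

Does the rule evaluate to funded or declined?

Atomic conditions:
  years since PhD > 3 years: 22 > 3 is true
  requested budget < 1723506 USD: 369284 < 1723506 is true
  institutional cost-share < 54%: 25 < 54 is true
  support letters < 5: 2 < 5 is true
  program area ∈ {chem, math}: chem is in the set → true
  institution type = national-lab: industry == national-lab is false
  PI h-index < 52: 17 < 52 is true
  NOT early-career PI: no → true
  IRB approval obtained: no → false
  is a resubmission: yes → true
  mean reviewer score < 4: 3 < 4 is true
  project duration < 66 months: 61 < 66 is true
Combine:
[1.2] NOT true = false
[1] true OR false = true
[2] true OR true = true
[3] true OR false OR true = true
[4.1] NOT true = false
[4.3] NOT true = false
[4] false OR false OR false = false
[5] true OR true = true
[root] true AND true AND true AND false AND true = false
Overall: false → declined

Declined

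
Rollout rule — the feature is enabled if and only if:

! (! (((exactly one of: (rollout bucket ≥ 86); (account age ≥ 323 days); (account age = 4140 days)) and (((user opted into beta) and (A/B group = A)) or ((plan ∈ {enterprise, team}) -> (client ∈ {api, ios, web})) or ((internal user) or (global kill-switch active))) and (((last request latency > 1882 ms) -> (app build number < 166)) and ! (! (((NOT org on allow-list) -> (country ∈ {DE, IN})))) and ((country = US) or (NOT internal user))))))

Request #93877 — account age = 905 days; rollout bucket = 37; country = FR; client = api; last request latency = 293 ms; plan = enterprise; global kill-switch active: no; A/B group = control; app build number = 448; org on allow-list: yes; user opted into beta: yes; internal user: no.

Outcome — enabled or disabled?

Atomic conditions:
  rollout bucket ≥ 86: 37 ≥ 86 is false
  account age ≥ 323 days: 905 ≥ 323 is true
  account age = 4140 days: 905 == 4140 is false
  user opted into beta: yes → true
  A/B group = A: control == A is false
  plan ∈ {enterprise, team}: enterprise is in the set → true
  client ∈ {api, ios, web}: api is in the set → true
  internal user: no → false
  global kill-switch active: no → false
  last request latency > 1882 ms: 293 > 1882 is false
  app build number < 166: 448 < 166 is false
  NOT org on allow-list: yes → false
  country ∈ {DE, IN}: FR is not in the set → false
  country = US: FR == US is false
  NOT internal user: no → true
Combine:
[1.1.1] exactly-one(false, true, false) = true
[1.1.2.1] true AND false = false
[1.1.2.2] true → true = true
[1.1.2.3] false OR false = false
[1.1.2] false OR true OR false = true
[1.1.3.1] false → false (antecedent false ⇒ implication holds) = true
[1.1.3.2.1.1] false → false (antecedent false ⇒ implication holds) = true
[1.1.3.2.1] NOT true = false
[1.1.3.2] NOT false = true
[1.1.3.3] false OR true = true
[1.1.3] true AND true AND true = true
[1.1] true AND true AND true = true
[1] NOT true = false
[root] NOT false = true
Overall: true → enabled

Enabled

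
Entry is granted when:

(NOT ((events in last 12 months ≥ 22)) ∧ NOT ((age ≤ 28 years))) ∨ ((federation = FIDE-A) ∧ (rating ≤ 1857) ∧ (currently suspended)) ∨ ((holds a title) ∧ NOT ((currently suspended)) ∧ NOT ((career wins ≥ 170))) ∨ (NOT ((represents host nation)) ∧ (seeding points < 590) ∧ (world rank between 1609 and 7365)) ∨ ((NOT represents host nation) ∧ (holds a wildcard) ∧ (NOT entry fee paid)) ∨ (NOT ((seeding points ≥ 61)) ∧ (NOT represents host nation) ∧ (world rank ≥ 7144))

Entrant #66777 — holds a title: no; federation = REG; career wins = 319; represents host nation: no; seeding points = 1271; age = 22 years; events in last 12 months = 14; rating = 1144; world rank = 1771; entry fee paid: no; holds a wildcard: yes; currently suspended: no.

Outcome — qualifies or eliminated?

Atomic conditions:
  events in last 12 months ≥ 22: 14 ≥ 22 is false
  age ≤ 28 years: 22 ≤ 28 is true
  federation = FIDE-A: REG == FIDE-A is false
  rating ≤ 1857: 1144 ≤ 1857 is true
  currently suspended: no → false
  holds a title: no → false
  career wins ≥ 170: 319 ≥ 170 is true
  represents host nation: no → false
  seeding points < 590: 1271 < 590 is false
  world rank between 1609 and 7365: 1771 in [1609, 7365] is true
  NOT represents host nation: no → true
  holds a wildcard: yes → true
  NOT entry fee paid: no → true
  seeding points ≥ 61: 1271 ≥ 61 is true
  world rank ≥ 7144: 1771 ≥ 7144 is false
Combine:
[1.1] NOT false = true
[1.2] NOT true = false
[1] true AND false = false
[2] false AND true AND false = false
[3.2] NOT false = true
[3.3] NOT true = false
[3] false AND true AND false = false
[4.1] NOT false = true
[4] true AND false AND true = false
[5] true AND true AND true = true
[6.1] NOT true = false
[6] false AND true AND false = false
[root] false OR false OR false OR false OR true OR false = true
Overall: true → qualifies

Qualifies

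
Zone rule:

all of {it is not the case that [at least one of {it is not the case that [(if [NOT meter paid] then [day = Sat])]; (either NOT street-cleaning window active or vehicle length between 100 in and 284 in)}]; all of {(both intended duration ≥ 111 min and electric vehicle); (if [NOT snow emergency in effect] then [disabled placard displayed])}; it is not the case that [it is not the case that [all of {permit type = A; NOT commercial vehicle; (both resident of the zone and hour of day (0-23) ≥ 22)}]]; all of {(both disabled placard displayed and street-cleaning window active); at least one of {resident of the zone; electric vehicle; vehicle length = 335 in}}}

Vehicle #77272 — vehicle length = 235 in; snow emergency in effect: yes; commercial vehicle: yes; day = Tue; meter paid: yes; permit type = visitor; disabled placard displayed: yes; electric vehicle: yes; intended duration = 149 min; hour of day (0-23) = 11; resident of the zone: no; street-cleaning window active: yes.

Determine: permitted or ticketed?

Ticketed

Atomic conditions:
  NOT meter paid: yes → false
  day = Sat: Tue == Sat is false
  NOT street-cleaning window active: yes → false
  vehicle length between 100 in and 284 in: 235 in [100, 284] is true
  intended duration ≥ 111 min: 149 ≥ 111 is true
  electric vehicle: yes → true
  NOT snow emergency in effect: yes → false
  disabled placard displayed: yes → true
  permit type = A: visitor == A is false
  NOT commercial vehicle: yes → false
  resident of the zone: no → false
  hour of day (0-23) ≥ 22: 11 ≥ 22 is false
  street-cleaning window active: yes → true
  vehicle length = 335 in: 235 == 335 is false
Combine:
[1.1.1.1] false → false (antecedent false ⇒ implication holds) = true
[1.1.1] NOT true = false
[1.1.2] false OR true = true
[1.1] false OR true = true
[1] NOT true = false
[2.1] true AND true = true
[2.2] false → true (antecedent false ⇒ implication holds) = true
[2] true AND true = true
[3.1.1.3] false AND false = false
[3.1.1] false AND false AND false = false
[3.1] NOT false = true
[3] NOT true = false
[4.1] true AND true = true
[4.2] false OR true OR false = true
[4] true AND true = true
[root] false AND true AND false AND true = false
Overall: false → ticketed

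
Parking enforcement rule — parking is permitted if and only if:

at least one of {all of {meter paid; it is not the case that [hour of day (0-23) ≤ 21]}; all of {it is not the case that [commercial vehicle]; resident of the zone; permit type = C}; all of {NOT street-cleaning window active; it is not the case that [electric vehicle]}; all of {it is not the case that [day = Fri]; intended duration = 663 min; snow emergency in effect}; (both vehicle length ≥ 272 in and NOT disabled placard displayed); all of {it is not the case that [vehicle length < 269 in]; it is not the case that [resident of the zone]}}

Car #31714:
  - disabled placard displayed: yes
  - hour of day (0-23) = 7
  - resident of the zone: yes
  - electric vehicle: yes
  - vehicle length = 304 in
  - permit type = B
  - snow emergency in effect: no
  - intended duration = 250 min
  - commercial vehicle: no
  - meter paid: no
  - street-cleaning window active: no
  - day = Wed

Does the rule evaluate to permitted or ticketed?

Atomic conditions:
  meter paid: no → false
  hour of day (0-23) ≤ 21: 7 ≤ 21 is true
  commercial vehicle: no → false
  resident of the zone: yes → true
  permit type = C: B == C is false
  NOT street-cleaning window active: no → true
  electric vehicle: yes → true
  day = Fri: Wed == Fri is false
  intended duration = 663 min: 250 == 663 is false
  snow emergency in effect: no → false
  vehicle length ≥ 272 in: 304 ≥ 272 is true
  NOT disabled placard displayed: yes → false
  vehicle length < 269 in: 304 < 269 is false
Combine:
[1.2] NOT true = false
[1] false AND false = false
[2.1] NOT false = true
[2] true AND true AND false = false
[3.2] NOT true = false
[3] true AND false = false
[4.1] NOT false = true
[4] true AND false AND false = false
[5] true AND false = false
[6.1] NOT false = true
[6.2] NOT true = false
[6] true AND false = false
[root] false OR false OR false OR false OR false OR false = false
Overall: false → ticketed

Ticketed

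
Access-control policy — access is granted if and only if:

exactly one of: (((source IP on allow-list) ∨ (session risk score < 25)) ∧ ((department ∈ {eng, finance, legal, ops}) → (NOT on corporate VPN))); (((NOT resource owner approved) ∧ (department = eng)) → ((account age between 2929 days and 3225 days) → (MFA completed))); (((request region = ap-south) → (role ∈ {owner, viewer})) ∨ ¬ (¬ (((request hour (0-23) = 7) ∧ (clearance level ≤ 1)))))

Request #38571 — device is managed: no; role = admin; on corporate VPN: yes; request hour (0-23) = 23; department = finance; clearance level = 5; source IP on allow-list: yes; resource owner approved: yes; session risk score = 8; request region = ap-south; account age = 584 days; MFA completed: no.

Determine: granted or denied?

Granted

Atomic conditions:
  source IP on allow-list: yes → true
  session risk score < 25: 8 < 25 is true
  department ∈ {eng, finance, legal, ops}: finance is in the set → true
  NOT on corporate VPN: yes → false
  NOT resource owner approved: yes → false
  department = eng: finance == eng is false
  account age between 2929 days and 3225 days: 584 in [2929, 3225] is false
  MFA completed: no → false
  request region = ap-south: ap-south == ap-south is true
  role ∈ {owner, viewer}: admin is not in the set → false
  request hour (0-23) = 7: 23 == 7 is false
  clearance level ≤ 1: 5 ≤ 1 is false
Combine:
[1.1] true OR true = true
[1.2] true → false = false
[1] true AND false = false
[2.1] false AND false = false
[2.2] false → false (antecedent false ⇒ implication holds) = true
[2] false → true (antecedent false ⇒ implication holds) = true
[3.1] true → false = false
[3.2.1.1] false AND false = false
[3.2.1] NOT false = true
[3.2] NOT true = false
[3] false OR false = false
[root] exactly-one(false, true, false) = true
Overall: true → granted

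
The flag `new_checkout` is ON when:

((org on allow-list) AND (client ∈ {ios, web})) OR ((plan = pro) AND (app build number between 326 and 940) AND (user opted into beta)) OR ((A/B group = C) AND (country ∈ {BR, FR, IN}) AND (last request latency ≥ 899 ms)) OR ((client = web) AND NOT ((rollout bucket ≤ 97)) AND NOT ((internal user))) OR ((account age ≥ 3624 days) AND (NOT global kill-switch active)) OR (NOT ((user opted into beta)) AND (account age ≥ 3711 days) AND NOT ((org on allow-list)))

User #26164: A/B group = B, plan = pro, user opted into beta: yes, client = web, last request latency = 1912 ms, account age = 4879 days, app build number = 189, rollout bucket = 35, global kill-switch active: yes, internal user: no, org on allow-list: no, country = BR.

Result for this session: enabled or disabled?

Disabled

Atomic conditions:
  org on allow-list: no → false
  client ∈ {ios, web}: web is in the set → true
  plan = pro: pro == pro is true
  app build number between 326 and 940: 189 in [326, 940] is false
  user opted into beta: yes → true
  A/B group = C: B == C is false
  country ∈ {BR, FR, IN}: BR is in the set → true
  last request latency ≥ 899 ms: 1912 ≥ 899 is true
  client = web: web == web is true
  rollout bucket ≤ 97: 35 ≤ 97 is true
  internal user: no → false
  account age ≥ 3624 days: 4879 ≥ 3624 is true
  NOT global kill-switch active: yes → false
  account age ≥ 3711 days: 4879 ≥ 3711 is true
Combine:
[1] false AND true = false
[2] true AND false AND true = false
[3] false AND true AND true = false
[4.2] NOT true = false
[4.3] NOT false = true
[4] true AND false AND true = false
[5] true AND false = false
[6.1] NOT true = false
[6.3] NOT false = true
[6] false AND true AND true = false
[root] false OR false OR false OR false OR false OR false = false
Overall: false → disabled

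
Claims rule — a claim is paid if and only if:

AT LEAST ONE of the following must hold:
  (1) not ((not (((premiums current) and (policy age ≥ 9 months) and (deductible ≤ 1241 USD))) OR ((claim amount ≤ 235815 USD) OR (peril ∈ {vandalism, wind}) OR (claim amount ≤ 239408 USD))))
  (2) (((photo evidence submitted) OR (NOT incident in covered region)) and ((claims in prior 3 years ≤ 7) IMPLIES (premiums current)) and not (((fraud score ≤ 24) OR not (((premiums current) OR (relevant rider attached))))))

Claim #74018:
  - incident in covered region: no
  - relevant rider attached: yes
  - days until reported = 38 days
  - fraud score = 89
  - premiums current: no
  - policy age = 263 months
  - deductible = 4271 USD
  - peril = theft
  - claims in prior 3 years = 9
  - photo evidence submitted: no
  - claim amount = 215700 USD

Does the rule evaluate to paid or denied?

Paid

Atomic conditions:
  premiums current: no → false
  policy age ≥ 9 months: 263 ≥ 9 is true
  deductible ≤ 1241 USD: 4271 ≤ 1241 is false
  claim amount ≤ 235815 USD: 215700 ≤ 235815 is true
  peril ∈ {vandalism, wind}: theft is not in the set → false
  claim amount ≤ 239408 USD: 215700 ≤ 239408 is true
  photo evidence submitted: no → false
  NOT incident in covered region: no → true
  claims in prior 3 years ≤ 7: 9 ≤ 7 is false
  fraud score ≤ 24: 89 ≤ 24 is false
  relevant rider attached: yes → true
Combine:
[1.1.1.1] false AND true AND false = false
[1.1.1] NOT false = true
[1.1.2] true OR false OR true = true
[1.1] true OR true = true
[1] NOT true = false
[2.1] false OR true = true
[2.2] false → false (antecedent false ⇒ implication holds) = true
[2.3.1.2.1] false OR true = true
[2.3.1.2] NOT true = false
[2.3.1] false OR false = false
[2.3] NOT false = true
[2] true AND true AND true = true
[root] false OR true = true
Overall: true → paid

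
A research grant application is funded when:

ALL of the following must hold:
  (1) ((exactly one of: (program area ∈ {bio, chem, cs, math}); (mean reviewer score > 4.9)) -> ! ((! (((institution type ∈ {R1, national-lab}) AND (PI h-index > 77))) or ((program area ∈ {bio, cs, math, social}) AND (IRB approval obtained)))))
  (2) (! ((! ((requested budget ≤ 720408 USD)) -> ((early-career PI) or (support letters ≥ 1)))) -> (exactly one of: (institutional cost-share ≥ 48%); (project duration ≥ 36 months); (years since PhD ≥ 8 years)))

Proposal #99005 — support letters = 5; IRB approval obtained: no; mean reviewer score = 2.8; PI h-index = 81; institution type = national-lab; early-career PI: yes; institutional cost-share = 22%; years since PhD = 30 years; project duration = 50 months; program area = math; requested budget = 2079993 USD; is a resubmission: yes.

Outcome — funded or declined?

Atomic conditions:
  program area ∈ {bio, chem, cs, math}: math is in the set → true
  mean reviewer score > 4.9: 2.8 > 4.9 is false
  institution type ∈ {R1, national-lab}: national-lab is in the set → true
  PI h-index > 77: 81 > 77 is true
  program area ∈ {bio, cs, math, social}: math is in the set → true
  IRB approval obtained: no → false
  requested budget ≤ 720408 USD: 2079993 ≤ 720408 is false
  early-career PI: yes → true
  support letters ≥ 1: 5 ≥ 1 is true
  institutional cost-share ≥ 48%: 22 ≥ 48 is false
  project duration ≥ 36 months: 50 ≥ 36 is true
  years since PhD ≥ 8 years: 30 ≥ 8 is true
Combine:
[1.1] exactly-one(true, false) = true
[1.2.1.1.1] true AND true = true
[1.2.1.1] NOT true = false
[1.2.1.2] true AND false = false
[1.2.1] false OR false = false
[1.2] NOT false = true
[1] true → true = true
[2.1.1.1] NOT false = true
[2.1.1.2] true OR true = true
[2.1.1] true → true = true
[2.1] NOT true = false
[2.2] exactly-one(false, true, true) = false
[2] false → false (antecedent false ⇒ implication holds) = true
[root] true AND true = true
Overall: true → funded

Funded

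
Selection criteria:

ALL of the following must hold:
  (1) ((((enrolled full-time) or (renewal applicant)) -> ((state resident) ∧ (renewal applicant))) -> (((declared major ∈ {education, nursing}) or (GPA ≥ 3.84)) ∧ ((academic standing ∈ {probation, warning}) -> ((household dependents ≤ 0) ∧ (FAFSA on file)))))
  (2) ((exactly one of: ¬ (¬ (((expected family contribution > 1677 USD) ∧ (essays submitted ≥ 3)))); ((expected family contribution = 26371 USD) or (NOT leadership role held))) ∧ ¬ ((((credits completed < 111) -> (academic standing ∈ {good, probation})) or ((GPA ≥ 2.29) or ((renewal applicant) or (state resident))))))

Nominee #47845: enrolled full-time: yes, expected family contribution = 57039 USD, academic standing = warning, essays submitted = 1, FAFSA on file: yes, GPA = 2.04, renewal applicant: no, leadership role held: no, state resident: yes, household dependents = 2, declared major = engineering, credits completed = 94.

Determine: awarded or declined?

Atomic conditions:
  enrolled full-time: yes → true
  renewal applicant: no → false
  state resident: yes → true
  declared major ∈ {education, nursing}: engineering is not in the set → false
  GPA ≥ 3.84: 2.04 ≥ 3.84 is false
  academic standing ∈ {probation, warning}: warning is in the set → true
  household dependents ≤ 0: 2 ≤ 0 is false
  FAFSA on file: yes → true
  expected family contribution > 1677 USD: 57039 > 1677 is true
  essays submitted ≥ 3: 1 ≥ 3 is false
  expected family contribution = 26371 USD: 57039 == 26371 is false
  NOT leadership role held: no → true
  credits completed < 111: 94 < 111 is true
  academic standing ∈ {good, probation}: warning is not in the set → false
  GPA ≥ 2.29: 2.04 ≥ 2.29 is false
Combine:
[1.1.1] true OR false = true
[1.1.2] true AND false = false
[1.1] true → false = false
[1.2.1] false OR false = false
[1.2.2.2] false AND true = false
[1.2.2] true → false = false
[1.2] false AND false = false
[1] false → false (antecedent false ⇒ implication holds) = true
[2.1.1.1.1] true AND false = false
[2.1.1.1] NOT false = true
[2.1.1] NOT true = false
[2.1.2] false OR true = true
[2.1] exactly-one(false, true) = true
[2.2.1.1] true → false = false
[2.2.1.2.2] false OR true = true
[2.2.1.2] false OR true = true
[2.2.1] false OR true = true
[2.2] NOT true = false
[2] true AND false = false
[root] true AND false = false
Overall: false → declined

Declined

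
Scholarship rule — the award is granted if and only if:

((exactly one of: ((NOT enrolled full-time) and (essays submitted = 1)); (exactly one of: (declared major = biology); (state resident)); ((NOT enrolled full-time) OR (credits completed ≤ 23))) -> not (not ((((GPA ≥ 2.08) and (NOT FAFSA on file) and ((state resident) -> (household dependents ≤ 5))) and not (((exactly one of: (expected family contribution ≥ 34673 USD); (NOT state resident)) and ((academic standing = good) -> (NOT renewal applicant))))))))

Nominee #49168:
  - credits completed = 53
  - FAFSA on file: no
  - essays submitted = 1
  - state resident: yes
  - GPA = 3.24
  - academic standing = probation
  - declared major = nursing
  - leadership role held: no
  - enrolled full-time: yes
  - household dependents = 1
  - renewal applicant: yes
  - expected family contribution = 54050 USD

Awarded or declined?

Atomic conditions:
  NOT enrolled full-time: yes → false
  essays submitted = 1: 1 == 1 is true
  declared major = biology: nursing == biology is false
  state resident: yes → true
  credits completed ≤ 23: 53 ≤ 23 is false
  GPA ≥ 2.08: 3.24 ≥ 2.08 is true
  NOT FAFSA on file: no → true
  household dependents ≤ 5: 1 ≤ 5 is true
  expected family contribution ≥ 34673 USD: 54050 ≥ 34673 is true
  NOT state resident: yes → false
  academic standing = good: probation == good is false
  NOT renewal applicant: yes → false
Combine:
[1.1] false AND true = false
[1.2] exactly-one(false, true) = true
[1.3] false OR false = false
[1] exactly-one(false, true, false) = true
[2.1.1.1.3] true → true = true
[2.1.1.1] true AND true AND true = true
[2.1.1.2.1.1] exactly-one(true, false) = true
[2.1.1.2.1.2] false → false (antecedent false ⇒ implication holds) = true
[2.1.1.2.1] true AND true = true
[2.1.1.2] NOT true = false
[2.1.1] true AND false = false
[2.1] NOT false = true
[2] NOT true = false
[root] true → false = false
Overall: false → declined

Declined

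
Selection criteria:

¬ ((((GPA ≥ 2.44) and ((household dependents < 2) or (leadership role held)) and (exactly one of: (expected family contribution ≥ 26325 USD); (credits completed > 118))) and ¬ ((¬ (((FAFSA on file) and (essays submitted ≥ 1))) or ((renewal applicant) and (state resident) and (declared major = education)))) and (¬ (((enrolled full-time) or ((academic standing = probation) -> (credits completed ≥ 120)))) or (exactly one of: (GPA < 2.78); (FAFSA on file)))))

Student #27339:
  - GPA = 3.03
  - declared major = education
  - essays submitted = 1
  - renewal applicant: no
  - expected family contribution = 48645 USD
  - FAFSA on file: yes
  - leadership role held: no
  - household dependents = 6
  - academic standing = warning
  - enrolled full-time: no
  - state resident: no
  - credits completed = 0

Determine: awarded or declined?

Awarded

Atomic conditions:
  GPA ≥ 2.44: 3.03 ≥ 2.44 is true
  household dependents < 2: 6 < 2 is false
  leadership role held: no → false
  expected family contribution ≥ 26325 USD: 48645 ≥ 26325 is true
  credits completed > 118: 0 > 118 is false
  FAFSA on file: yes → true
  essays submitted ≥ 1: 1 ≥ 1 is true
  renewal applicant: no → false
  state resident: no → false
  declared major = education: education == education is true
  enrolled full-time: no → false
  academic standing = probation: warning == probation is false
  credits completed ≥ 120: 0 ≥ 120 is false
  GPA < 2.78: 3.03 < 2.78 is false
Combine:
[1.1.2] false OR false = false
[1.1.3] exactly-one(true, false) = true
[1.1] true AND false AND true = false
[1.2.1.1.1] true AND true = true
[1.2.1.1] NOT true = false
[1.2.1.2] false AND false AND true = false
[1.2.1] false OR false = false
[1.2] NOT false = true
[1.3.1.1.2] false → false (antecedent false ⇒ implication holds) = true
[1.3.1.1] false OR true = true
[1.3.1] NOT true = false
[1.3.2] exactly-one(false, true) = true
[1.3] false OR true = true
[1] false AND true AND true = false
[root] NOT false = true
Overall: true → awarded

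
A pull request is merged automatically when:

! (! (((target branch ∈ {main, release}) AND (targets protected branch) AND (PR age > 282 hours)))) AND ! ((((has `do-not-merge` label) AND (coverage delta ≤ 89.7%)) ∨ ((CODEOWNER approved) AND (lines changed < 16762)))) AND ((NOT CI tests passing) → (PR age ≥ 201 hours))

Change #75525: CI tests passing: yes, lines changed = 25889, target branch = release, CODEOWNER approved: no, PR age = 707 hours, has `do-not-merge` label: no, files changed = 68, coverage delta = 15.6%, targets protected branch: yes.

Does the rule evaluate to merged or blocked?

Atomic conditions:
  target branch ∈ {main, release}: release is in the set → true
  targets protected branch: yes → true
  PR age > 282 hours: 707 > 282 is true
  has `do-not-merge` label: no → false
  coverage delta ≤ 89.7%: 15.6 ≤ 89.7 is true
  CODEOWNER approved: no → false
  lines changed < 16762: 25889 < 16762 is false
  NOT CI tests passing: yes → false
  PR age ≥ 201 hours: 707 ≥ 201 is true
Combine:
[1.1.1] true AND true AND true = true
[1.1] NOT true = false
[1] NOT false = true
[2.1.1] false AND true = false
[2.1.2] false AND false = false
[2.1] false OR false = false
[2] NOT false = true
[3] false → true (antecedent false ⇒ implication holds) = true
[root] true AND true AND true = true
Overall: true → merged

Merged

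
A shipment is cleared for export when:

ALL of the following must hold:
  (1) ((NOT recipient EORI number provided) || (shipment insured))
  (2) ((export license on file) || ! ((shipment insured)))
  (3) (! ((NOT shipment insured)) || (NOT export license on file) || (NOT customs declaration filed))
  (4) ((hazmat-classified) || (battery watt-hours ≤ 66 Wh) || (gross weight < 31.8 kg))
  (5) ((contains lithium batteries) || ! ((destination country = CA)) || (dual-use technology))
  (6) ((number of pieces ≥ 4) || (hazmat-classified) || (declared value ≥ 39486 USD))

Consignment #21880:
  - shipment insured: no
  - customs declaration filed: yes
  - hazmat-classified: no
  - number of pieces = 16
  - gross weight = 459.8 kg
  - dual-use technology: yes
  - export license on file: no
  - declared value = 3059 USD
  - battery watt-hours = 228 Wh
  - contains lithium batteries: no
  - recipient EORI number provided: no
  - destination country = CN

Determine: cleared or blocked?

Atomic conditions:
  NOT recipient EORI number provided: no → true
  shipment insured: no → false
  export license on file: no → false
  NOT shipment insured: no → true
  NOT export license on file: no → true
  NOT customs declaration filed: yes → false
  hazmat-classified: no → false
  battery watt-hours ≤ 66 Wh: 228 ≤ 66 is false
  gross weight < 31.8 kg: 459.8 < 31.8 is false
  contains lithium batteries: no → false
  destination country = CA: CN == CA is false
  dual-use technology: yes → true
  number of pieces ≥ 4: 16 ≥ 4 is true
  declared value ≥ 39486 USD: 3059 ≥ 39486 is false
Combine:
[1] true OR false = true
[2.2] NOT false = true
[2] false OR true = true
[3.1] NOT true = false
[3] false OR true OR false = true
[4] false OR false OR false = false
[5.2] NOT false = true
[5] false OR true OR true = true
[6] true OR false OR false = true
[root] true AND true AND true AND false AND true AND true = false
Overall: false → blocked

Blocked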